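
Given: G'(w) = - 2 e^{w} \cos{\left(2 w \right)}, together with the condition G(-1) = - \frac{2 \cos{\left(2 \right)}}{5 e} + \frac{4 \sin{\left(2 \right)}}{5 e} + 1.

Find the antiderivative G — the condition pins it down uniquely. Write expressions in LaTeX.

A first test for any G(w): its w-derivative must equal the given G'(w).
A general antiderivative is - \frac{4 e^{w} \sin{\left(2 w \right)}}{5} - \frac{2 e^{w} \cos{\left(2 w \right)}}{5} + C.
The condition gives C = - \frac{2 \cos{\left(2 \right)}}{5 e} + \frac{4 \sin{\left(2 \right)}}{5 e} + 1 - (- \frac{2 \cos{\left(2 \right)}}{5 e} + \frac{4 \sin{\left(2 \right)}}{5 e}) = 1.
So G(w) = - \frac{4 e^{w} \sin{\left(2 w \right)}}{5} - \frac{2 e^{w} \cos{\left(2 w \right)}}{5} + 1.
Check: d/dw[- \frac{4 e^{w} \sin{\left(2 w \right)}}{5} - \frac{2 e^{w} \cos{\left(2 w \right)}}{5} + 1] = - 2 e^{w} \cos{\left(2 w \right)} = G'(w).

G(w) = - \frac{4 e^{w} \sin{\left(2 w \right)}}{5} - \frac{2 e^{w} \cos{\left(2 w \right)}}{5} + 1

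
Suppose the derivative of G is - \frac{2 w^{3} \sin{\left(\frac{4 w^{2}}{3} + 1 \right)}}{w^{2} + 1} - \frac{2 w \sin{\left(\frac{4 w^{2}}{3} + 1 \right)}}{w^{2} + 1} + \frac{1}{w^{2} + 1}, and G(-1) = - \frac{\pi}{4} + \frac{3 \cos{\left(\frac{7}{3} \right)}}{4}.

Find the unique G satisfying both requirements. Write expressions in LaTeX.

G(w) = \frac{3 \cos{\left(\frac{4 w^{2}}{3} + 1 \right)}}{4} + \operatorname{atan}{\left(w \right)}

The integrand splits into summands that can be handled one at a time.
A general antiderivative is \frac{3 \cos{\left(\frac{4 w^{2}}{3} + 1 \right)}}{4} + \operatorname{atan}{\left(w \right)} + C.
The condition gives C = - \frac{\pi}{4} + \frac{3 \cos{\left(\frac{7}{3} \right)}}{4} - (- \frac{\pi}{4} + \frac{3 \cos{\left(\frac{7}{3} \right)}}{4}) = 0.
So G(w) = \frac{3 \cos{\left(\frac{4 w^{2}}{3} + 1 \right)}}{4} + \operatorname{atan}{\left(w \right)}.
Check: d/dw[\frac{3 \cos{\left(\frac{4 w^{2}}{3} + 1 \right)}}{4} + \operatorname{atan}{\left(w \right)}] = \frac{- 2 w^{3} \sin{\left(\frac{4 w^{2}}{3} + 1 \right)} - 2 w \sin{\left(\frac{4 w^{2}}{3} + 1 \right)} + 1}{w^{2} + 1}, which equals G'(w).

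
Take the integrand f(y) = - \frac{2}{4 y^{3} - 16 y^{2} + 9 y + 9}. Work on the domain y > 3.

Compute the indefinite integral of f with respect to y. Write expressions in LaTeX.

F(y) = - \frac{2 \log{\left(y - 3 \right)}}{21} + \frac{\log{\left(y - \frac{3}{2} \right)}}{6} - \frac{\log{\left(y + \frac{1}{2} \right)}}{14} + C

Factor the denominator (\left(y - 3\right) \left(2 y - 3\right) \left(2 y + 1\right)) and decompose: f = - \frac{1}{7 \left(2 y + 1\right)} + \frac{1}{3 \left(2 y - 3\right)} - \frac{2}{21 \left(y - 3\right)}; each piece integrates to a log, atan, or power term.
Check: d/dy[- \frac{2 \log{\left(y - 3 \right)}}{21} + \frac{\log{\left(y - \frac{3}{2} \right)}}{6} - \frac{\log{\left(y + \frac{1}{2} \right)}}{14}] = - \frac{2}{4 y^{3} - 16 y^{2} + 9 y + 9} = f(y).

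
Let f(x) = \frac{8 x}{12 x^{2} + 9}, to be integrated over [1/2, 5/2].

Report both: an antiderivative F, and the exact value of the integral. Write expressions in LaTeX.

The substitution u = 2 x^{2} + \frac{3}{2} works: f is exactly (dF/du)*(du/dx) for that inner function.
F(x) = \frac{\log{\left(2 x^{2} + \frac{3}{2} \right)}}{3} is an antiderivative of f.
Check: d/dx[\frac{\log{\left(2 x^{2} + \frac{3}{2} \right)}}{3}] = \frac{8 x}{12 x^{2} + 9} = f(x).
F(5/2) = \frac{\log{\left(14 \right)}}{3}; F(1/2) = \frac{\log{\left(2 \right)}}{3}.
Integral = F(5/2) - F(1/2) = - \frac{\log{\left(2 \right)}}{3} + \frac{\log{\left(14 \right)}}{3}.

Antiderivative: F(x) = \frac{\log{\left(2 x^{2} + \frac{3}{2} \right)}}{3}; value = - \frac{\log{\left(2 \right)}}{3} + \frac{\log{\left(14 \right)}}{3}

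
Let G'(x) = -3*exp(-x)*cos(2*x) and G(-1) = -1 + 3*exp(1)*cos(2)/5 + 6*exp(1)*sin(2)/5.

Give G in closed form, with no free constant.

Differentiate the proposed G(x) back; it has to land on the given G'(x).
A general antiderivative is -6*exp(-x)*sin(2*x)/5 + 3*exp(-x)*cos(2*x)/5 + C.
The condition gives C = -1 + 3*exp(1)*cos(2)/5 + 6*exp(1)*sin(2)/5 - (3*exp(1)*cos(2)/5 + 6*exp(1)*sin(2)/5) = -1.
So G(x) = (-5*exp(x) - 6*sin(2*x) + 3*cos(2*x))*exp(-x)/5.
Check: d/dx[(-5*exp(x) - 6*sin(2*x) + 3*cos(2*x))*exp(-x)/5] = -3*exp(-x)*cos(2*x) = G'(x).

G(x) = (-5*exp(x) - 6*sin(2*x) + 3*cos(2*x))*exp(-x)/5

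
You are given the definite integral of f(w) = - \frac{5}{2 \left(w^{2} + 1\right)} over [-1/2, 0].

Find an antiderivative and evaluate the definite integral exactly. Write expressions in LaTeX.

Antiderivative: F(w) = - \frac{5 \operatorname{atan}{\left(w \right)}}{2}; value = - \frac{5 \operatorname{atan}{\left(\frac{1}{2} \right)}}{2}

An antiderivative F(w) passes only if d/dw[F] lands on f(w) exactly.
F(w) = - \frac{5 \operatorname{atan}{\left(w \right)}}{2} is an antiderivative of f.
Check: d/dw[- \frac{5 \operatorname{atan}{\left(w \right)}}{2}] = - \frac{5}{2 w^{2} + 2}, which equals f(w).
F(0) = 0; F(-1/2) = \frac{5 \operatorname{atan}{\left(\frac{1}{2} \right)}}{2}.
Integral = F(0) - F(-1/2) = - \frac{5 \operatorname{atan}{\left(\frac{1}{2} \right)}}{2}.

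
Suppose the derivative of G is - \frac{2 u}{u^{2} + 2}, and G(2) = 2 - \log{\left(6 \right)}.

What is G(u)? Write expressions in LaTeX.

G(u) = 2 - \log{\left(u^{2} + 2 \right)}

The substitution w = u^{2} + 2 works: G'(u) is exactly (dG/dw)*(dw/du) for that inner function.
A general antiderivative is - \log{\left(u^{2} + 2 \right)} + C.
The condition gives C = 2 - \log{\left(6 \right)} - (- \log{\left(6 \right)}) = 2.
So G(u) = 2 - \log{\left(u^{2} + 2 \right)}.
Check: d/du[2 - \log{\left(u^{2} + 2 \right)}] = - \frac{2 u}{u^{2} + 2} = G'(u).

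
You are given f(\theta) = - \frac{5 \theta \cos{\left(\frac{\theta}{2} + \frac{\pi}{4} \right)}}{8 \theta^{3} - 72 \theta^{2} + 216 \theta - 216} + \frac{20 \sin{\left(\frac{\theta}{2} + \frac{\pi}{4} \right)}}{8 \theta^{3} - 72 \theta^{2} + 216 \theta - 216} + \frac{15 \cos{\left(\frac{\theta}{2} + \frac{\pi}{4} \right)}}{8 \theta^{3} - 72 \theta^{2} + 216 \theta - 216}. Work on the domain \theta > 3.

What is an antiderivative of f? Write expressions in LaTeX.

f has the shape u'v + uv' for u = - \frac{5}{\left(2 \theta - 6\right)^{2}} and v = \sin{\left(\frac{\theta}{2} + \frac{\pi}{4} \right)} — it is the derivative of the product u*v.
Check: d/d\theta[- \frac{5 \sin{\left(\frac{\theta}{2} + \frac{\pi}{4} \right)}}{4 \left(\theta - 3\right)^{2}}] = \frac{- 5 \theta \cos{\left(\frac{\theta}{2} + \frac{\pi}{4} \right)} + 20 \sin{\left(\frac{\theta}{2} + \frac{\pi}{4} \right)} + 15 \cos{\left(\frac{\theta}{2} + \frac{\pi}{4} \right)}}{8 \theta^{3} - 72 \theta^{2} + 216 \theta - 216}, which equals f(\theta).

An antiderivative is F(\theta) = - \frac{5 \sin{\left(\frac{\theta}{2} + \frac{\pi}{4} \right)}}{4 \left(\theta - 3\right)^{2}}.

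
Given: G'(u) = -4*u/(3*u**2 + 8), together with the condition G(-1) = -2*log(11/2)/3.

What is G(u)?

The substitution w = 3*u**2/2 + 4 works: G'(u) is exactly (dG/dw)*(dw/du) for that inner function.
A general antiderivative is -2*log(3*u**2/2 + 4)/3 + C.
The condition gives C = -2*log(11/2)/3 - (-2*log(11/2)/3) = 0.
So G(u) = -2*log(3*u**2/2 + 4)/3.
Check: d/du[-2*log(3*u**2/2 + 4)/3] = -4*u/(3*u**2 + 8) = G'(u).

G(u) = -2*log(3*u**2/2 + 4)/3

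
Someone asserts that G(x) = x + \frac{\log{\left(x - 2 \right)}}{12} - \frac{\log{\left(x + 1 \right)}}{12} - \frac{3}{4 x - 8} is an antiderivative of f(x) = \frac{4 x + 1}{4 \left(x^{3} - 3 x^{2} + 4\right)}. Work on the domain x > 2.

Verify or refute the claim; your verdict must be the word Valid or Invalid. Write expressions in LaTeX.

Invalid: d/dx[G] - f = 1, which is not 0.

d/dx[G] = \frac{4 x^{3} - 12 x^{2} + 4 x + 17}{4 x^{3} - 12 x^{2} + 16}
d/dx[G] - f(x) = 1 != 0.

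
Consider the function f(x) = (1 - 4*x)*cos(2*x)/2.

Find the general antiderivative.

F(x) = (-4*x*sin(2*x) + sin(2*x) - 2*cos(2*x))/4 + C

Differentiate the proposed F(x) back; it has to land on f(x) exactly.
Check: d/dx[(-4*x*sin(2*x) + sin(2*x) - 2*cos(2*x))/4] = -2*x*cos(2*x) + cos(2*x)/2, which equals f(x).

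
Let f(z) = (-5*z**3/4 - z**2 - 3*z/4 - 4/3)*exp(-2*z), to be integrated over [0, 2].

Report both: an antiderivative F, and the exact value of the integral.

f has the shape u'v + uv' for u = 5*z**3/8 + 23*z**2/16 + 29*z/16 + 151/96 and v = exp(-2*z) — it is the derivative of the product u*v.
F(z) = (60*z**3 + 138*z**2 + 174*z + 151)*exp(-2*z)/96 is an antiderivative of f.
Check: d/dz[(60*z**3 + 138*z**2 + 174*z + 151)*exp(-2*z)/96] = (-15*z**3 - 12*z**2 - 9*z - 16)*exp(-2*z)/12, which equals f(z).
F(2) = 1531*exp(-4)/96; F(0) = 151/96.
Integral = F(2) - F(0) = -151/96 + 1531*exp(-4)/96.

Antiderivative: F(z) = (60*z**3 + 138*z**2 + 174*z + 151)*exp(-2*z)/96; value = -151/96 + 1531*exp(-4)/96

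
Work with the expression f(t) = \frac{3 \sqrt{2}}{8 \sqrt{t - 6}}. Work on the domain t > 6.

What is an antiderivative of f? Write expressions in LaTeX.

An antiderivative is F(t) = \frac{3 \sqrt{2} \sqrt{t - 6}}{4}.

Any candidate F(t) must reproduce f(t) exactly when differentiated.
Check: d/dt[\frac{3 \sqrt{2} \sqrt{t - 6}}{4}] = \frac{3 \sqrt{2}}{8 \sqrt{t - 6}} = f(t).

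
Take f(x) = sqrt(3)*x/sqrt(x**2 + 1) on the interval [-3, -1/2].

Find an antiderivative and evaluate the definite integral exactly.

f matches the chain-rule pattern g'(h)*h' with inner function h(x) = 3*x**2 + 3; substituting u = h(x) collapses the integral.
F(x) = sqrt(3)*sqrt(x**2 + 1) is an antiderivative of f.
Check: d/dx[sqrt(3)*sqrt(x**2 + 1)] = sqrt(3)*x/sqrt(x**2 + 1) = f(x).
F(-1/2) = sqrt(15)/2; F(-3) = sqrt(30).
Integral = F(-1/2) - F(-3) = -sqrt(30) + sqrt(15)/2.

Antiderivative: F(x) = sqrt(3)*sqrt(x**2 + 1); value = -sqrt(30) + sqrt(15)/2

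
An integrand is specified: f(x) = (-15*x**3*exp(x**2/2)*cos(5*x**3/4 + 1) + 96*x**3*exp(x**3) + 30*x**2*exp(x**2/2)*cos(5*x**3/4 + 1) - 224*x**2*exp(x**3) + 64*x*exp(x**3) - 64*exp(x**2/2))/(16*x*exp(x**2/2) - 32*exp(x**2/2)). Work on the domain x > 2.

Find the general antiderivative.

F(x) = -4*log(x - 2) - sin(5*x**3/4 + 1)/4 + 2*exp(-x**2/2)*exp(x**3) + C

Check any antiderivative F(x) by computing F'(x) and comparing it with f(x).
Check: d/dx[-4*log(x - 2) - sin(5*x**3/4 + 1)/4 + 2*exp(-x**2/2)*exp(x**3)] = (-15*x**3*exp(x**2/2)*cos(5*x**3/4 + 1) + 96*x**3*exp(x**3) + 30*x**2*exp(x**2/2)*cos(5*x**3/4 + 1) - 224*x**2*exp(x**3) + 64*x*exp(x**3) - 64*exp(x**2/2))/(16*x*exp(x**2/2) - 32*exp(x**2/2)) = f(x).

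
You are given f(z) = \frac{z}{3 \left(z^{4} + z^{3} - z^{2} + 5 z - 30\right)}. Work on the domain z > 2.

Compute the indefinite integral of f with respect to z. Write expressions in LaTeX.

The denominator factors as 3 \left(z - 2\right) \left(z + 3\right) \left(z^{2} + 5\right); partial fractions split f into directly integrable pieces: - \frac{11 z - 5}{378 \left(z^{2} + 5\right)} + \frac{1}{70 \left(z + 3\right)} + \frac{2}{135 \left(z - 2\right)}.
Check: d/dz[\frac{2 \log{\left(z - 2 \right)}}{135} + \frac{\log{\left(z + 3 \right)}}{70} - \frac{11 \log{\left(z^{2} + 5 \right)}}{756} + \frac{\sqrt{5} \operatorname{atan}{\left(\frac{\sqrt{5} z}{5} \right)}}{378}] = \frac{z}{3 z^{4} + 3 z^{3} - 3 z^{2} + 15 z - 90}, which equals f(z).

F(z) = \frac{2 \log{\left(z - 2 \right)}}{135} + \frac{\log{\left(z + 3 \right)}}{70} - \frac{11 \log{\left(z^{2} + 5 \right)}}{756} + \frac{\sqrt{5} \operatorname{atan}{\left(\frac{\sqrt{5} z}{5} \right)}}{378} + C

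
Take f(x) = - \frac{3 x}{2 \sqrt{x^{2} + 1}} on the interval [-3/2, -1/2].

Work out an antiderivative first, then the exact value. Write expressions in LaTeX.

Antiderivative: F(x) = - \frac{3 \sqrt{x^{2} + 1}}{2}; value = - \frac{3 \sqrt{5}}{4} + \frac{3 \sqrt{13}}{4}

The substitution u = x^{2} + 1 works: f is exactly (dF/du)*(du/dx) for that inner function.
F(x) = - \frac{3 \sqrt{x^{2} + 1}}{2} is an antiderivative of f.
Check: d/dx[- \frac{3 \sqrt{x^{2} + 1}}{2}] = - \frac{3 x}{2 \sqrt{x^{2} + 1}} = f(x).
F(-1/2) = - \frac{3 \sqrt{5}}{4}; F(-3/2) = - \frac{3 \sqrt{13}}{4}.
Integral = F(-1/2) - F(-3/2) = - \frac{3 \sqrt{5}}{4} + \frac{3 \sqrt{13}}{4}.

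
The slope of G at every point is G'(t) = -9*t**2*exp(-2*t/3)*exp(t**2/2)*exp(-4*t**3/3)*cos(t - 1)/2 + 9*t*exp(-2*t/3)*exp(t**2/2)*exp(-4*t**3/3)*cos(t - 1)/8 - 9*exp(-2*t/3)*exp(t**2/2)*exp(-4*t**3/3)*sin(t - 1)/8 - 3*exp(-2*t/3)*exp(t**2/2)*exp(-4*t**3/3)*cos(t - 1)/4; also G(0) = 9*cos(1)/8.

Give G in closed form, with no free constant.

G(t) = 9*exp(-2*t/3)*exp(t**2/2)*exp(-4*t**3/3)*cos(t - 1)/8

G'(t) has the shape u'v + uv' for u = 9*cos(t - 1)/8 and v = exp(-4*t**3/3 + t**2/2 - 2*t/3) — it is the derivative of the product u*v.
A general antiderivative is 9*exp(-4*t**3/3 + t**2/2 - 2*t/3)*cos(t - 1)/8 + C.
The condition gives C = 9*cos(1)/8 - (9*cos(1)/8) = 0.
So G(t) = 9*exp(-2*t/3)*exp(t**2/2)*exp(-4*t**3/3)*cos(t - 1)/8.
Check: d/dt[9*exp(-2*t/3)*exp(t**2/2)*exp(-4*t**3/3)*cos(t - 1)/8] = (-36*t**2*exp(t**2/2)*cos(t - 1) + 9*t*exp(t**2/2)*cos(t - 1) - 9*exp(t**2/2)*sin(t - 1) - 6*exp(t**2/2)*cos(t - 1))*exp(-2*t/3)*exp(-4*t**3/3)/8, which equals G'(t).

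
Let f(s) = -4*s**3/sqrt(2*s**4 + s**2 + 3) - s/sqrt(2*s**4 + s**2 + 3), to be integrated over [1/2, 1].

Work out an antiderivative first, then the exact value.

The substitution u = 2*s**4 + s**2 + 3 works: f is exactly (dF/du)*(du/ds) for that inner function.
F(s) = -sqrt(2*s**4 + s**2 + 3) is an antiderivative of f.
Check: d/ds[-sqrt(2*s**4 + s**2 + 3)] = (-4*s**3 - s)/sqrt(2*s**4 + s**2 + 3), which equals f(s).
F(1) = -sqrt(6); F(1/2) = -3*sqrt(6)/4.
Integral = F(1) - F(1/2) = -sqrt(6)/4.

Antiderivative: F(s) = -sqrt(2*s**4 + s**2 + 3); value = -sqrt(6)/4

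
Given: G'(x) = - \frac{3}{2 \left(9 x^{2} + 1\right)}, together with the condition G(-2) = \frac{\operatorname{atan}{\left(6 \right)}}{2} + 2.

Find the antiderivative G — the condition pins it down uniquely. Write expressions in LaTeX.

A first test for any G(x): its x-derivative must equal the given G'(x).
A general antiderivative is - \frac{\operatorname{atan}{\left(3 x \right)}}{2} + C.
The condition gives C = \frac{\operatorname{atan}{\left(6 \right)}}{2} + 2 - (\frac{\operatorname{atan}{\left(6 \right)}}{2}) = 2.
So G(x) = \frac{4 - \operatorname{atan}{\left(3 x \right)}}{2}.
Check: d/dx[\frac{4 - \operatorname{atan}{\left(3 x \right)}}{2}] = - \frac{3}{18 x^{2} + 2}, which equals G'(x).

G(x) = \frac{4 - \operatorname{atan}{\left(3 x \right)}}{2}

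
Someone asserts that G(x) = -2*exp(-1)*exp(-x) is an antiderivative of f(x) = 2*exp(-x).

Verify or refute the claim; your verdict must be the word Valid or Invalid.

d/dx[G] = 2*exp(-1)*exp(-x)
d/dx[G] - f(x) = (2 - 2*exp(1))*exp(-1)*exp(-x) != 0.

Invalid: d/dx[G] - f = (2 - 2*exp(1))*exp(-1)*exp(-x), which is not 0.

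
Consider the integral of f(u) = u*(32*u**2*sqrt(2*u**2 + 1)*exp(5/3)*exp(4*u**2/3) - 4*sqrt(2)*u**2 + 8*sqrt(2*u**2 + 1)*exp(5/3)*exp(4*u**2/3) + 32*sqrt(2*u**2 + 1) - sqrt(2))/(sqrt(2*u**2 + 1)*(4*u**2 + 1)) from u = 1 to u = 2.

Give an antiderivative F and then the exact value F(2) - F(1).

Antiderivative: F(u) = sqrt(2)*(-sqrt(2*u**2 + 1) + 3*sqrt(2)*exp(5/3)*exp(4*u**2/3) + 4*sqrt(2)*log(4*u**2 + 1))/2; value = -3*exp(3) - 4*log(5) - 3*sqrt(2)/2 + sqrt(6)/2 + 4*log(17) + 3*exp(7)

Differentiate the proposed F(u) back; it has to land on f(u) exactly.
F(u) = sqrt(2)*(-sqrt(2*u**2 + 1) + 3*sqrt(2)*exp(5/3)*exp(4*u**2/3) + 4*sqrt(2)*log(4*u**2 + 1))/2 is an antiderivative of f.
Check: d/du[sqrt(2)*(-sqrt(2*u**2 + 1) + 3*sqrt(2)*exp(5/3)*exp(4*u**2/3) + 4*sqrt(2)*log(4*u**2 + 1))/2] = (32*u**3*sqrt(2*u**2 + 1)*exp(5/3)*exp(4*u**2/3) - 4*sqrt(2)*u**3 + 8*u*sqrt(2*u**2 + 1)*exp(5/3)*exp(4*u**2/3) + 32*u*sqrt(2*u**2 + 1) - sqrt(2)*u)/(4*u**2*sqrt(2*u**2 + 1) + sqrt(2*u**2 + 1)), which equals f(u).
F(2) = -3*sqrt(2)/2 + 4*log(17) + 3*exp(7); F(1) = -sqrt(6)/2 + 4*log(5) + 3*exp(3).
Integral = F(2) - F(1) = -3*exp(3) - 4*log(5) - 3*sqrt(2)/2 + sqrt(6)/2 + 4*log(17) + 3*exp(7).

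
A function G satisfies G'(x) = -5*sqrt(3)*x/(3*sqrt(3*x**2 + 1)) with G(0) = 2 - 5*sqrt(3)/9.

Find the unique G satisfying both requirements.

The substitution u = x**2 + 1/3 works: G'(x) is exactly (dG/du)*(du/dx) for that inner function.
A general antiderivative is -5*sqrt(x**2 + 1/3)/3 + C.
The condition gives C = 2 - 5*sqrt(3)/9 - (-5*sqrt(3)/9) = 2.
So G(x) = sqrt(3)*(-5*sqrt(3*x**2 + 1) + 6*sqrt(3))/9.
Check: d/dx[sqrt(3)*(-5*sqrt(3*x**2 + 1) + 6*sqrt(3))/9] = -5*sqrt(3)*x/(3*sqrt(3*x**2 + 1)) = G'(x).

G(x) = sqrt(3)*(-5*sqrt(3*x**2 + 1) + 6*sqrt(3))/9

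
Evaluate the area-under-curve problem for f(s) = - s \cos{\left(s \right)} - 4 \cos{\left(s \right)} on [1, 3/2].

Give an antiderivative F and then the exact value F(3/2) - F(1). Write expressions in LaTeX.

The integrand splits into summands that can be handled one at a time.
F(s) = - s \sin{\left(s \right)} - 4 \sin{\left(s \right)} - \cos{\left(s \right)} is an antiderivative of f.
Check: d/ds[- s \sin{\left(s \right)} - 4 \sin{\left(s \right)} - \cos{\left(s \right)}] = - s \cos{\left(s \right)} - 4 \cos{\left(s \right)} = f(s).
F(3/2) = - \frac{11 \sin{\left(\frac{3}{2} \right)}}{2} - \cos{\left(\frac{3}{2} \right)}; F(1) = - 5 \sin{\left(1 \right)} - \cos{\left(1 \right)}.
Integral = F(3/2) - F(1) = - \frac{11 \sin{\left(\frac{3}{2} \right)}}{2} - \cos{\left(\frac{3}{2} \right)} + \cos{\left(1 \right)} + 5 \sin{\left(1 \right)}.

Antiderivative: F(s) = - s \sin{\left(s \right)} - 4 \sin{\left(s \right)} - \cos{\left(s \right)}; value = - \frac{11 \sin{\left(\frac{3}{2} \right)}}{2} - \cos{\left(\frac{3}{2} \right)} + \cos{\left(1 \right)} + 5 \sin{\left(1 \right)}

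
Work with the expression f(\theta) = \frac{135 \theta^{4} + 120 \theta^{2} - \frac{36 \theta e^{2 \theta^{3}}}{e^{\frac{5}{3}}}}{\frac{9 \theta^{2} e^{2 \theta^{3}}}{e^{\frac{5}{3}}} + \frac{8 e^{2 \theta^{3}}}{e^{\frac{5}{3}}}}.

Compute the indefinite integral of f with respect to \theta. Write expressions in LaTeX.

F(\theta) = \frac{\left(- \frac{4 e^{2 \theta^{3}} \log{\left(9 \theta^{2} + 8 \right)}}{e^{\frac{5}{3}}} + \frac{4 e^{2 \theta^{3}} \log{\left(6 \right)}}{e^{\frac{5}{3}}} - 5\right) e^{\frac{5}{3}} e^{- 2 \theta^{3}}}{2} + C

Differentiate the proposed F(\theta) back; it has to land on f(\theta) exactly.
Check: d/d\theta[\frac{\left(- \frac{4 e^{2 \theta^{3}} \log{\left(9 \theta^{2} + 8 \right)}}{e^{\frac{5}{3}}} + \frac{4 e^{2 \theta^{3}} \log{\left(6 \right)}}{e^{\frac{5}{3}}} - 5\right) e^{\frac{5}{3}} e^{- 2 \theta^{3}}}{2}] = \frac{135 \theta^{4} e^{\frac{5}{3}} + 120 \theta^{2} e^{\frac{5}{3}} - 36 \theta e^{2 \theta^{3}}}{9 \theta^{2} e^{2 \theta^{3}} + 8 e^{2 \theta^{3}}}, which equals f(\theta).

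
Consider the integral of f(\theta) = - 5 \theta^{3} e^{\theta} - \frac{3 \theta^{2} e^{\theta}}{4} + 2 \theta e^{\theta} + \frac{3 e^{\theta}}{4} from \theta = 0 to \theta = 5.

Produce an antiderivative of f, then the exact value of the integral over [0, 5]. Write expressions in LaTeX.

f has the shape u'v + uv' for u = - 5 \theta^{3} + \frac{57 \theta^{2}}{4} - \frac{53 \theta}{2} + \frac{109}{4} and v = e^{\theta} — it is the derivative of the product u*v.
F(\theta) = - 5 \theta^{3} e^{\theta} + \frac{57 \theta^{2} e^{\theta}}{4} - \frac{53 \theta e^{\theta}}{2} + \frac{109 e^{\theta}}{4} is an antiderivative of f.
Check: d/d\theta[- 5 \theta^{3} e^{\theta} + \frac{57 \theta^{2} e^{\theta}}{4} - \frac{53 \theta e^{\theta}}{2} + \frac{109 e^{\theta}}{4}] = - 5 \theta^{3} e^{\theta} - \frac{3 \theta^{2} e^{\theta}}{4} + 2 \theta e^{\theta} + \frac{3 e^{\theta}}{4} = f(\theta).
F(5) = - 374 e^{5}; F(0) = \frac{109}{4}.
Integral = F(5) - F(0) = - 374 e^{5} - \frac{109}{4}.

Antiderivative: F(\theta) = - 5 \theta^{3} e^{\theta} + \frac{57 \theta^{2} e^{\theta}}{4} - \frac{53 \theta e^{\theta}}{2} + \frac{109 e^{\theta}}{4}; value = - 374 e^{5} - \frac{109}{4}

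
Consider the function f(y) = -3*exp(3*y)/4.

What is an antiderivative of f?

A candidate is checked by its d/dy: the result must match f(y).
Check: d/dy[-exp(3*y)/4] = -3*exp(3*y)/4 = f(y).

An antiderivative is F(y) = -exp(3*y)/4.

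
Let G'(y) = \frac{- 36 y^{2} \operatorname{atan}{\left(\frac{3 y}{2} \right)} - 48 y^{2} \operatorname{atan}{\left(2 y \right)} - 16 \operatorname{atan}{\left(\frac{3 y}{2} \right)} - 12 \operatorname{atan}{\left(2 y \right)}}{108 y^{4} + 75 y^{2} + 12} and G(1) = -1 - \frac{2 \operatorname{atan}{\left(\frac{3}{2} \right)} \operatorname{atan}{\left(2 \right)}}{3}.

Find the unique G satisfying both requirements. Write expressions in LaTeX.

G(y) = - \frac{2 \operatorname{atan}{\left(\frac{3 y}{2} \right)} \operatorname{atan}{\left(2 y \right)} + 3}{3}

G'(y) has the shape u'v + uv' for u = - \frac{2 \operatorname{atan}{\left(2 y \right)}}{3} and v = \operatorname{atan}{\left(\frac{3 y}{2} \right)} — it is the derivative of the product u*v.
A general antiderivative is - \frac{2 \operatorname{atan}{\left(\frac{3 y}{2} \right)} \operatorname{atan}{\left(2 y \right)}}{3} + C.
The condition gives C = -1 - \frac{2 \operatorname{atan}{\left(\frac{3}{2} \right)} \operatorname{atan}{\left(2 \right)}}{3} - (- \frac{2 \operatorname{atan}{\left(\frac{3}{2} \right)} \operatorname{atan}{\left(2 \right)}}{3}) = -1.
So G(y) = - \frac{2 \operatorname{atan}{\left(\frac{3 y}{2} \right)} \operatorname{atan}{\left(2 y \right)} + 3}{3}.
Check: d/dy[- \frac{2 \operatorname{atan}{\left(\frac{3 y}{2} \right)} \operatorname{atan}{\left(2 y \right)} + 3}{3}] = \frac{- 36 y^{2} \operatorname{atan}{\left(\frac{3 y}{2} \right)} - 48 y^{2} \operatorname{atan}{\left(2 y \right)} - 16 \operatorname{atan}{\left(\frac{3 y}{2} \right)} - 12 \operatorname{atan}{\left(2 y \right)}}{108 y^{4} + 75 y^{2} + 12} = G'(y).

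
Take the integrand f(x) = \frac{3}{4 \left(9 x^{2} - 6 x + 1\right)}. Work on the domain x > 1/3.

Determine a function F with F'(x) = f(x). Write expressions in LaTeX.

Recover f(x) by differentiating a candidate F(x); any mismatch rules it out.
Check: d/dx[- \frac{1}{12 x - 4}] = \frac{3}{36 x^{2} - 24 x + 4}, which equals f(x).

An antiderivative is F(x) = - \frac{1}{12 x - 4}.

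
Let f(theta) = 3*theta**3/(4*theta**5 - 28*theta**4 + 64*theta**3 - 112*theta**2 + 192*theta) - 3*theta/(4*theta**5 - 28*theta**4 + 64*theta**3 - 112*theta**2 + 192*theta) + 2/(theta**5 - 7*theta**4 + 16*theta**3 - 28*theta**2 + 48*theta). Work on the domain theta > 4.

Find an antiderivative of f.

An antiderivative is F(theta) = log(theta)/24 + 47*log(theta - 4)/80 - 20*log(theta - 3)/39 - 121*log(theta**2 + 4)/2080 - 2*atan(theta/2)/65.

The denominator factors as 4*theta*(theta - 4)*(theta - 3)*(theta**2 + 4); partial fractions split f into directly integrable pieces: -(121*theta + 64)/(1040*(theta**2 + 4)) - 20/(39*(theta - 3)) + 47/(80*(theta - 4)) + 1/(24*theta).
Check: d/dtheta[log(theta)/24 + 47*log(theta - 4)/80 - 20*log(theta - 3)/39 - 121*log(theta**2 + 4)/2080 - 2*atan(theta/2)/65] = (3*theta**3 - 3*theta + 8)/(4*theta**5 - 28*theta**4 + 64*theta**3 - 112*theta**2 + 192*theta), which equals f(theta).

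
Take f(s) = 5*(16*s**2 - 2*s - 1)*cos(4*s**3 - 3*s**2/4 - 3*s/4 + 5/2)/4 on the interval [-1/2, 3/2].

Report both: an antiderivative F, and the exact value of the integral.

Antiderivative: F(s) = 5*sin(4*s**3 - 3*s**2/4 - 3*s/4 + 5/2)/3; value = -5*sin(35/16)/3 + 5*sin(211/16)/3

f matches the chain-rule pattern g'(h)*h' with inner function h(s) = 4*s**3 - 3*s**2/4 - 3*s/4 + 5/2; substituting u = h(s) collapses the integral.
F(s) = 5*sin(4*s**3 - 3*s**2/4 - 3*s/4 + 5/2)/3 is an antiderivative of f.
Check: d/ds[5*sin(4*s**3 - 3*s**2/4 - 3*s/4 + 5/2)/3] = 20*s**2*cos(4*s**3 - 3*s**2/4 - 3*s/4 + 5/2) - 5*s*cos(4*s**3 - 3*s**2/4 - 3*s/4 + 5/2)/2 - 5*cos(4*s**3 - 3*s**2/4 - 3*s/4 + 5/2)/4, which equals f(s).
F(3/2) = 5*sin(211/16)/3; F(-1/2) = 5*sin(35/16)/3.
Integral = F(3/2) - F(-1/2) = -5*sin(35/16)/3 + 5*sin(211/16)/3.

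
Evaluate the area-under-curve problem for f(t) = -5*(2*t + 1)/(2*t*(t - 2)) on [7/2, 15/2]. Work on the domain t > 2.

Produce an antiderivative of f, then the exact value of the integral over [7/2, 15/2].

Antiderivative: F(t) = 5*log(t)/4 - 25*log(t - 2)/4; value = -25*log(11/2)/4 - 5*log(7/2)/4 + 5*log(15/2)/4 + 25*log(3/2)/4

Factor the denominator (2*t*(t - 2)) and decompose: f = -25/(4*(t - 2)) + 5/(4*t); each piece integrates to a log, atan, or power term.
F(t) = 5*log(t)/4 - 25*log(t - 2)/4 is an antiderivative of f.
Check: d/dt[5*log(t)/4 - 25*log(t - 2)/4] = (-10*t - 5)/(2*t**2 - 4*t), which equals f(t).
F(15/2) = -25*log(11/2)/4 + 5*log(15/2)/4; F(7/2) = -25*log(3/2)/4 + 5*log(7/2)/4.
Integral = F(15/2) - F(7/2) = -25*log(11/2)/4 - 5*log(7/2)/4 + 5*log(15/2)/4 + 25*log(3/2)/4.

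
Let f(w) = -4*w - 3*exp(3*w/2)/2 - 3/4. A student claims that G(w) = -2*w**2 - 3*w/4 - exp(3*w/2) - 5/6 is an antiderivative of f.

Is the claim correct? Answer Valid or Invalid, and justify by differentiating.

d/dw[G] = -4*w - 3*exp(3*w/2)/2 - 3/4
This equals f(w) exactly, so the claim holds.

Valid - the claim checks out under differentiation.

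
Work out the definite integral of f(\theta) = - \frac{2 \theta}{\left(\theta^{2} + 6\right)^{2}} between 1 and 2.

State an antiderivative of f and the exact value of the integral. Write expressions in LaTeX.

f matches the chain-rule pattern g'(h)*h' with inner function h(\theta) = \frac{\theta^{2}}{2} + 3; substituting u = h(\theta) collapses the integral.
F(\theta) = \frac{1}{\theta^{2} + 6} is an antiderivative of f.
Check: d/d\theta[\frac{1}{\theta^{2} + 6}] = - \frac{2 \theta}{\theta^{4} + 12 \theta^{2} + 36}, which equals f(\theta).
F(2) = \frac{1}{10}; F(1) = \frac{1}{7}.
Integral = F(2) - F(1) = - \frac{3}{70}.

Antiderivative: F(\theta) = \frac{1}{\theta^{2} + 6}; value = - \frac{3}{70}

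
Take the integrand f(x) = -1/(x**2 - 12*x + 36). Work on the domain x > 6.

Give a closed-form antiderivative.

An antiderivative F(x) passes only if d/dx[F] lands on f(x) exactly.
Check: d/dx[1/(x - 6)] = -1/(x**2 - 12*x + 36) = f(x).

An antiderivative is F(x) = 1/(x - 6).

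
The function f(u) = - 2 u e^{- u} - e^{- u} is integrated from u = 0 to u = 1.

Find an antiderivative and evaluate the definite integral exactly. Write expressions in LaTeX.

Antiderivative: F(u) = \left(2 u + 3\right) e^{- u}; value = -3 + \frac{5}{e}

Recognize the product-rule pattern: f = v'r + vr' with v = 2 u + 3, r = e^{- u}, so integration by parts undoes it.
F(u) = \left(2 u + 3\right) e^{- u} is an antiderivative of f.
Check: d/du[\left(2 u + 3\right) e^{- u}] = \left(- 2 u - 1\right) e^{- u}, which equals f(u).
F(1) = \frac{5}{e}; F(0) = 3.
Integral = F(1) - F(0) = -3 + \frac{5}{e}.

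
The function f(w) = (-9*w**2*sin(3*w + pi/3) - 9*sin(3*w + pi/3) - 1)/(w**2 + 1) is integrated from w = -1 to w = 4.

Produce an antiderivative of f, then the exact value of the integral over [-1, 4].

Antiderivative: F(w) = 3*cos(3*w + pi/3) - atan(w); value = -atan(4) - pi/4 - 3*sin(pi/6 + 3) + 3*cos(pi/3 + 12)

Whatever form F(w) takes, F'(w) = f(w) is non-negotiable.
F(w) = 3*cos(3*w + pi/3) - atan(w) is an antiderivative of f.
Check: d/dw[3*cos(3*w + pi/3) - atan(w)] = (-9*w**2*sin(3*w + pi/3) - 9*sin(3*w + pi/3) - 1)/(w**2 + 1) = f(w).
F(4) = -atan(4) + 3*cos(pi/3 + 12); F(-1) = 3*sin(pi/6 + 3) + pi/4.
Integral = F(4) - F(-1) = -atan(4) - pi/4 - 3*sin(pi/6 + 3) + 3*cos(pi/3 + 12).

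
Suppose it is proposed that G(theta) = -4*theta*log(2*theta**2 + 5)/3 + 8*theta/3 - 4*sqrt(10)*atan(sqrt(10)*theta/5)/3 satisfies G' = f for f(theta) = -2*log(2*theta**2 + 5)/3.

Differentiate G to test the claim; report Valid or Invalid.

Invalid: d/dtheta[G] - f = -2*log(2*theta**2 + 5)/3, which is not 0.

d/dtheta[G] = -4*log(2*theta**2 + 5)/3
d/dtheta[G] - f(theta) = -2*log(2*theta**2 + 5)/3 != 0.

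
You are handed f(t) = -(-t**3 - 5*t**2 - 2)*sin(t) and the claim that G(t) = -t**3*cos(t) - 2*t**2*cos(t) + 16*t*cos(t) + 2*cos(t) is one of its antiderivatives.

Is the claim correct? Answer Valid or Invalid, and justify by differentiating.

d/dt[G] = t**3*sin(t) + 2*t**2*sin(t) - 3*t**2*cos(t) - 16*t*sin(t) - 4*t*cos(t) - 2*sin(t) + 16*cos(t)
d/dt[G] - f(t) = -3*t**2*sin(t) - 3*t**2*cos(t) - 16*t*sin(t) - 4*t*cos(t) - 4*sin(t) + 16*cos(t) != 0.

Invalid: d/dt[G] - f = -3*t**2*sin(t) - 3*t**2*cos(t) - 16*t*sin(t) - 4*t*cos(t) - 4*sin(t) + 16*cos(t), which is not 0.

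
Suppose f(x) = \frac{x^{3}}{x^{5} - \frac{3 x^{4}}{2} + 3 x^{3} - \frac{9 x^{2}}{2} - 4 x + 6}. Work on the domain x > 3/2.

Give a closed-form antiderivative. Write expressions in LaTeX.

The denominator factors as \left(x - 1\right) \left(x + 1\right) \left(2 x - 3\right) \left(x^{2} + 4\right); partial fractions split f into directly integrable pieces: - \frac{8 \left(3 x - 8\right)}{125 \left(x^{2} + 4\right)} + \frac{108}{125 \left(2 x - 3\right)} - \frac{1}{25 \left(x + 1\right)} - \frac{1}{5 \left(x - 1\right)}.
Check: d/dx[\frac{54 \log{\left(x - \frac{3}{2} \right)}}{125} - \frac{\log{\left(x - 1 \right)}}{5} - \frac{\log{\left(x + 1 \right)}}{25} - \frac{12 \log{\left(x^{2} + 4 \right)}}{125} + \frac{32 \operatorname{atan}{\left(\frac{x}{2} \right)}}{125}] = \frac{2 x^{3}}{2 x^{5} - 3 x^{4} + 6 x^{3} - 9 x^{2} - 8 x + 12}, which equals f(x).

An antiderivative is F(x) = \frac{54 \log{\left(x - \frac{3}{2} \right)}}{125} - \frac{\log{\left(x - 1 \right)}}{5} - \frac{\log{\left(x + 1 \right)}}{25} - \frac{12 \log{\left(x^{2} + 4 \right)}}{125} + \frac{32 \operatorname{atan}{\left(\frac{x}{2} \right)}}{125}.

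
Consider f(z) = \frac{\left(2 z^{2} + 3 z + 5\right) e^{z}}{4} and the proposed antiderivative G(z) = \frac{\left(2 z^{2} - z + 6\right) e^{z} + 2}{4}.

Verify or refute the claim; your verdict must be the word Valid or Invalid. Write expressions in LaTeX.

d/dz[G] = \frac{z^{2} e^{z}}{2} + \frac{3 z e^{z}}{4} + \frac{5 e^{z}}{4}
This equals f(z) exactly, so the claim holds.

Valid: G'(z) = f(z).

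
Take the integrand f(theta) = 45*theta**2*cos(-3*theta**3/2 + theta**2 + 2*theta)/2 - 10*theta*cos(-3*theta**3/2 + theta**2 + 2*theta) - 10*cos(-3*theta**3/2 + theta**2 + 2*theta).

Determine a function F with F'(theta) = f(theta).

An antiderivative is F(theta) = -5*sin(-3*theta**3/2 + theta**2 + 2*theta).

The substitution u = -3*theta**3/2 + theta**2 + 2*theta works: f is exactly (dF/du)*(du/dtheta) for that inner function.
Check: d/dtheta[-5*sin(-3*theta**3/2 + theta**2 + 2*theta)] = 45*theta**2*cos(-3*theta**3/2 + theta**2 + 2*theta)/2 - 10*theta*cos(-3*theta**3/2 + theta**2 + 2*theta) - 10*cos(-3*theta**3/2 + theta**2 + 2*theta) = f(theta).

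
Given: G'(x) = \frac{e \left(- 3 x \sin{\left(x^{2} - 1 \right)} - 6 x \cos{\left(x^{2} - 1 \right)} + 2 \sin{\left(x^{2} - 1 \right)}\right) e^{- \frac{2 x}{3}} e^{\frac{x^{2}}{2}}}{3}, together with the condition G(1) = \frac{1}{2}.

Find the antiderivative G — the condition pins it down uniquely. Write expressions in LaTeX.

G(x) = \frac{- 2 e^{\frac{x^{2}}{2} - \frac{2 x}{3} + 1} \sin{\left(x^{2} - 1 \right)} + 1}{2}

Recognize the product-rule pattern: G'(x) = u'v + uv' with u = - e^{\frac{x^{2}}{2} - \frac{2 x}{3} + 1}, v = \sin{\left(x^{2} - 1 \right)}, so integration by parts undoes it.
A general antiderivative is - e^{\frac{x^{2}}{2} - \frac{2 x}{3} + 1} \sin{\left(x^{2} - 1 \right)} + C.
The condition gives C = \frac{1}{2} - (0) = \frac{1}{2}.
So G(x) = \frac{- 2 e^{\frac{x^{2}}{2} - \frac{2 x}{3} + 1} \sin{\left(x^{2} - 1 \right)} + 1}{2}.
Check: d/dx[\frac{- 2 e^{\frac{x^{2}}{2} - \frac{2 x}{3} + 1} \sin{\left(x^{2} - 1 \right)} + 1}{2}] = - e x e^{- \frac{2 x}{3}} e^{\frac{x^{2}}{2}} \sin{\left(x^{2} - 1 \right)} - 2 e x e^{- \frac{2 x}{3}} e^{\frac{x^{2}}{2}} \cos{\left(x^{2} - 1 \right)} + \frac{2 e e^{- \frac{2 x}{3}} e^{\frac{x^{2}}{2}} \sin{\left(x^{2} - 1 \right)}}{3}, which equals G'(x).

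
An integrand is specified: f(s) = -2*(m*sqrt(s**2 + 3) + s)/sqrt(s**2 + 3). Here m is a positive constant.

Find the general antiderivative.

For F(s) to be correct the identity F'(s) - f(s) = 0 must hold.
Check: d/ds[-2*(m*s + sqrt(s**2 + 3))] = (-2*m*sqrt(s**2 + 3) - 2*s)/sqrt(s**2 + 3), which equals f(s).

F(s) = -2*(m*s + sqrt(s**2 + 3)) + C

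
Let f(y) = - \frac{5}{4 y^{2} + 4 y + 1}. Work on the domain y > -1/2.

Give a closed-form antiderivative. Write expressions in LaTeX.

Whatever form F(y) takes, F'(y) = f(y) is non-negotiable.
Check: d/dy[\frac{5}{4 y + 2}] = - \frac{5}{4 y^{2} + 4 y + 1} = f(y).

An antiderivative is F(y) = \frac{5}{4 y + 2}.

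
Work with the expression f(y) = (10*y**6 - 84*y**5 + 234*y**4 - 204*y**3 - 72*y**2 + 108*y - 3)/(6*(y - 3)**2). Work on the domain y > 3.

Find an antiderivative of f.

Check any antiderivative F(y) by computing F'(y) and comparing it with f(y).
Check: d/dy[y**5/3 - y**4 + y**2 + 1/(2*y - 6)] = (10*y**6 - 84*y**5 + 234*y**4 - 204*y**3 - 72*y**2 + 108*y - 3)/(6*y**2 - 36*y + 54), which equals f(y).

An antiderivative is F(y) = y**5/3 - y**4 + y**2 + 1/(2*y - 6).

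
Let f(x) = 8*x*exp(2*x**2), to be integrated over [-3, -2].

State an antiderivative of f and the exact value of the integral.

The substitution u = 2*x**2 works: f is exactly (dF/du)*(du/dx) for that inner function.
F(x) = 2*exp(2*x**2) is an antiderivative of f.
Check: d/dx[2*exp(2*x**2)] = 8*x*exp(2*x**2) = f(x).
F(-2) = 2*exp(8); F(-3) = 2*exp(18).
Integral = F(-2) - F(-3) = -2*exp(18) + 2*exp(8).

Antiderivative: F(x) = 2*exp(2*x**2); value = -2*exp(18) + 2*exp(8)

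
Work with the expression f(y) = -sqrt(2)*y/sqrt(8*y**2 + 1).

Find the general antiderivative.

F(y) = -sqrt(2)*sqrt(8*y**2 + 1)/8 + C

The substitution u = 4*y**2 + 1/2 works: f is exactly (dF/du)*(du/dy) for that inner function.
Check: d/dy[-sqrt(2)*sqrt(8*y**2 + 1)/8] = -sqrt(2)*y/sqrt(8*y**2 + 1) = f(y).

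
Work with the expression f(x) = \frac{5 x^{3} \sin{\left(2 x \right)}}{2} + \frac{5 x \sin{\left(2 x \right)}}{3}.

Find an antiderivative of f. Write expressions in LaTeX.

An antiderivative is F(x) = - \frac{5 \left(12 x^{3} \cos{\left(2 x \right)} - 18 x^{2} \sin{\left(2 x \right)} - 10 x \cos{\left(2 x \right)} + 5 \sin{\left(2 x \right)}\right)}{48}.

Integrate term by term and add the pieces.
Check: d/dx[- \frac{5 \left(12 x^{3} \cos{\left(2 x \right)} - 18 x^{2} \sin{\left(2 x \right)} - 10 x \cos{\left(2 x \right)} + 5 \sin{\left(2 x \right)}\right)}{48}] = \frac{5 x^{3} \sin{\left(2 x \right)}}{2} + \frac{5 x \sin{\left(2 x \right)}}{3} = f(x).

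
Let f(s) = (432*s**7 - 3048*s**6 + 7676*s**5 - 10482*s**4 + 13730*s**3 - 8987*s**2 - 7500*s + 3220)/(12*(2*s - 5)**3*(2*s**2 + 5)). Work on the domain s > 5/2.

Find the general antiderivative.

A first test for any F(s): its s-derivative must equal f(s) identically.
Check: d/ds[3*s**3/4 + s**2/2 - s/3 - log(s**2 + 5/2)/2 - 3/(4*s**2 - 20*s + 25)] = (432*s**7 - 3048*s**6 + 7676*s**5 - 10482*s**4 + 13730*s**3 - 8987*s**2 - 7500*s + 3220)/(192*s**5 - 1440*s**4 + 4080*s**3 - 6600*s**2 + 9000*s - 7500), which equals f(s).

F(s) = 3*s**3/4 + s**2/2 - s/3 - log(s**2 + 5/2)/2 - 3/(4*s**2 - 20*s + 25) + C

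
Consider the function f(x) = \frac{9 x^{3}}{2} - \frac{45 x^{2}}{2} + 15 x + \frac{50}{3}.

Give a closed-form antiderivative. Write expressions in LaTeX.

f matches the chain-rule pattern g'(h)*h' with inner function h(x) = \frac{3 x^{2}}{4} - \frac{5 x}{2} - \frac{5}{3}; substituting u = h(x) collapses the integral.
Check: d/dx[2 \left(\frac{3 x^{2}}{4} - \frac{5 x}{2} - \frac{5}{3}\right)^{2}] = \frac{9 x^{3}}{2} - \frac{45 x^{2}}{2} + 15 x + \frac{50}{3} = f(x).

An antiderivative is F(x) = 2 \left(\frac{3 x^{2}}{4} - \frac{5 x}{2} - \frac{5}{3}\right)^{2}.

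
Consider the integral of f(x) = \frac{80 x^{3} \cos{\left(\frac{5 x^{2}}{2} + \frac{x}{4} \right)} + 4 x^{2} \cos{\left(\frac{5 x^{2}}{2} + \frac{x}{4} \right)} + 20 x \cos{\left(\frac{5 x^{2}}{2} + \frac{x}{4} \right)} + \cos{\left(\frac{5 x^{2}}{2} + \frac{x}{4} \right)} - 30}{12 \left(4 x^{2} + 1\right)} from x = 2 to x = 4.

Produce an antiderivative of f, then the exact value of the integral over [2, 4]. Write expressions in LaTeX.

Whatever form F(x) takes, F'(x) = f(x) is non-negotiable.
F(x) = \frac{\sin{\left(\frac{5 x^{2}}{2} + \frac{x}{4} \right)}}{3} - \frac{5 \operatorname{atan}{\left(2 x \right)}}{4} is an antiderivative of f.
Check: d/dx[\frac{\sin{\left(\frac{5 x^{2}}{2} + \frac{x}{4} \right)}}{3} - \frac{5 \operatorname{atan}{\left(2 x \right)}}{4}] = \frac{80 x^{3} \cos{\left(\frac{5 x^{2}}{2} + \frac{x}{4} \right)} + 4 x^{2} \cos{\left(\frac{5 x^{2}}{2} + \frac{x}{4} \right)} + 20 x \cos{\left(\frac{5 x^{2}}{2} + \frac{x}{4} \right)} + \cos{\left(\frac{5 x^{2}}{2} + \frac{x}{4} \right)} - 30}{48 x^{2} + 12}, which equals f(x).
F(4) = - \frac{5 \operatorname{atan}{\left(8 \right)}}{4} + \frac{\sin{\left(41 \right)}}{3}; F(2) = - \frac{5 \operatorname{atan}{\left(4 \right)}}{4} + \frac{\sin{\left(\frac{21}{2} \right)}}{3}.
Integral = F(4) - F(2) = - \frac{5 \operatorname{atan}{\left(8 \right)}}{4} + \frac{\sin{\left(41 \right)}}{3} - \frac{\sin{\left(\frac{21}{2} \right)}}{3} + \frac{5 \operatorname{atan}{\left(4 \right)}}{4}.

Antiderivative: F(x) = \frac{\sin{\left(\frac{5 x^{2}}{2} + \frac{x}{4} \right)}}{3} - \frac{5 \operatorname{atan}{\left(2 x \right)}}{4}; value = - \frac{5 \operatorname{atan}{\left(8 \right)}}{4} + \frac{\sin{\left(41 \right)}}{3} - \frac{\sin{\left(\frac{21}{2} \right)}}{3} + \frac{5 \operatorname{atan}{\left(4 \right)}}{4}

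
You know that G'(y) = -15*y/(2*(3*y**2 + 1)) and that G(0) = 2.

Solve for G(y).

The substitution u = 3*y**2 + 1 works: G'(y) is exactly (dG/du)*(du/dy) for that inner function.
A general antiderivative is -5*log(3*y**2 + 1)/4 + C.
The condition gives C = 2 - (0) = 2.
So G(y) = (8 - 5*log(3*y**2 + 1))/4.
Check: d/dy[(8 - 5*log(3*y**2 + 1))/4] = -15*y/(6*y**2 + 2), which equals G'(y).

G(y) = (8 - 5*log(3*y**2 + 1))/4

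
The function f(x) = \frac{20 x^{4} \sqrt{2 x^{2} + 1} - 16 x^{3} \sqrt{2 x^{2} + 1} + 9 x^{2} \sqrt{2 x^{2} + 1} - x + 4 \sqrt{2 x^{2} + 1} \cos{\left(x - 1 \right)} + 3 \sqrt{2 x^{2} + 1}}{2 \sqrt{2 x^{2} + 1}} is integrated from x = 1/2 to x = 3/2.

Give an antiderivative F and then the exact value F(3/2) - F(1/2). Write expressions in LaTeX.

Antiderivative: F(x) = 2 x^{5} - 2 x^{4} + \frac{3 x^{3}}{2} + \frac{3 x}{2} - \frac{\sqrt{2 x^{2} + 1}}{4} + 2 \sin{\left(x - 1 \right)}; value = - \frac{\sqrt{22}}{8} + \frac{\sqrt{6}}{8} + 4 \sin{\left(\frac{1}{2} \right)} + \frac{23}{2}

Any candidate F(x) must reproduce f(x) exactly when differentiated.
F(x) = 2 x^{5} - 2 x^{4} + \frac{3 x^{3}}{2} + \frac{3 x}{2} - \frac{\sqrt{2 x^{2} + 1}}{4} + 2 \sin{\left(x - 1 \right)} is an antiderivative of f.
Check: d/dx[2 x^{5} - 2 x^{4} + \frac{3 x^{3}}{2} + \frac{3 x}{2} - \frac{\sqrt{2 x^{2} + 1}}{4} + 2 \sin{\left(x - 1 \right)}] = \frac{20 x^{4} \sqrt{2 x^{2} + 1} - 16 x^{3} \sqrt{2 x^{2} + 1} + 9 x^{2} \sqrt{2 x^{2} + 1} - x + 4 \sqrt{2 x^{2} + 1} \cos{\left(x - 1 \right)} + 3 \sqrt{2 x^{2} + 1}}{2 \sqrt{2 x^{2} + 1}} = f(x).
F(3/2) = - \frac{\sqrt{22}}{8} + 2 \sin{\left(\frac{1}{2} \right)} + \frac{99}{8}; F(1/2) = - 2 \sin{\left(\frac{1}{2} \right)} - \frac{\sqrt{6}}{8} + \frac{7}{8}.
Integral = F(3/2) - F(1/2) = - \frac{\sqrt{22}}{8} + \frac{\sqrt{6}}{8} + 4 \sin{\left(\frac{1}{2} \right)} + \frac{23}{2}.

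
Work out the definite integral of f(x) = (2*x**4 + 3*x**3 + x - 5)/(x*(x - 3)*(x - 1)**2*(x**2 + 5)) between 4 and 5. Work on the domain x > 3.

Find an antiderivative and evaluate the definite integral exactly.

Antiderivative: F(x) = log(x)/3 + 241*log(x - 3)/168 - 103*log(x - 1)/72 - 85*log(x**2 + 5)/504 - 199*sqrt(5)*atan(sqrt(5)*x/5)/1260 + 1/(12*x - 12); value = -127*log(4)/72 - 85*log(30)/504 - 199*sqrt(5)*atan(sqrt(5))/1260 - 1/144 + 199*sqrt(5)*atan(4*sqrt(5)/5)/1260 + 85*log(21)/504 + log(5)/3 + 241*log(2)/168 + 103*log(3)/72

The denominator factors as x*(x - 3)*(x - 1)**2*(x**2 + 5); partial fractions split f into directly integrable pieces: -(85*x + 199)/(252*(x**2 + 5)) - 103/(72*(x - 1)) - 1/(12*(x - 1)**2) + 241/(168*(x - 3)) + 1/(3*x).
F(x) = log(x)/3 + 241*log(x - 3)/168 - 103*log(x - 1)/72 - 85*log(x**2 + 5)/504 - 199*sqrt(5)*atan(sqrt(5)*x/5)/1260 + 1/(12*x - 12) is an antiderivative of f.
Check: d/dx[log(x)/3 + 241*log(x - 3)/168 - 103*log(x - 1)/72 - 85*log(x**2 + 5)/504 - 199*sqrt(5)*atan(sqrt(5)*x/5)/1260 + 1/(12*x - 12)] = (2*x**4 + 3*x**3 + x - 5)/(x**6 - 5*x**5 + 12*x**4 - 28*x**3 + 35*x**2 - 15*x), which equals f(x).
F(5) = -103*log(4)/72 - 85*log(30)/504 - 199*sqrt(5)*atan(sqrt(5))/1260 + 1/48 + log(5)/3 + 241*log(2)/168; F(4) = -103*log(3)/72 - 85*log(21)/504 - 199*sqrt(5)*atan(4*sqrt(5)/5)/1260 + 1/36 + log(4)/3.
Integral = F(5) - F(4) = -127*log(4)/72 - 85*log(30)/504 - 199*sqrt(5)*atan(sqrt(5))/1260 - 1/144 + 199*sqrt(5)*atan(4*sqrt(5)/5)/1260 + 85*log(21)/504 + log(5)/3 + 241*log(2)/168 + 103*log(3)/72.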